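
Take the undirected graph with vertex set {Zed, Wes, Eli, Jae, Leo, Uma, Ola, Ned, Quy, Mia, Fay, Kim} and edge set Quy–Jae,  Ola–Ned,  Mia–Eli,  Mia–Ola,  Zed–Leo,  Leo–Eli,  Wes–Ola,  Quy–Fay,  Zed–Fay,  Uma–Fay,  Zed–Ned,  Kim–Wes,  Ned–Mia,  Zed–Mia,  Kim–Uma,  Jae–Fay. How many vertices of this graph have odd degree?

Degrees: Zed:4, Wes:2, Eli:2, Jae:2, Leo:2, Uma:2, Ola:3, Ned:3, Quy:2, Mia:4, Fay:4, Kim:2
Odd-degree vertices: Ola, Ned.

2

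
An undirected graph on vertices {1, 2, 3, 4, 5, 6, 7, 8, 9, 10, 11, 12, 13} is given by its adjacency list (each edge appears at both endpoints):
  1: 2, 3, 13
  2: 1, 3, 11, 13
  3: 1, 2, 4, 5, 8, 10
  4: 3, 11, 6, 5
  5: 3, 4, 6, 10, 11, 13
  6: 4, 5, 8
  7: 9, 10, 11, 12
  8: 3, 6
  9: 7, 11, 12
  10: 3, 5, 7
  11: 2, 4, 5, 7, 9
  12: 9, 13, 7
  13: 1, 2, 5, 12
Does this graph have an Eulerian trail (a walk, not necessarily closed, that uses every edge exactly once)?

No

Degrees: 1:3, 2:4, 3:6, 4:4, 5:6, 6:3, 7:4, 8:2, 9:3, 10:3, 11:5, 12:3, 13:4
Odd-degree vertices: 1, 6, 9, 10, 11, 12 (6 total).
An Eulerian trail requires 0 or 2 odd-degree vertices; here there are 6.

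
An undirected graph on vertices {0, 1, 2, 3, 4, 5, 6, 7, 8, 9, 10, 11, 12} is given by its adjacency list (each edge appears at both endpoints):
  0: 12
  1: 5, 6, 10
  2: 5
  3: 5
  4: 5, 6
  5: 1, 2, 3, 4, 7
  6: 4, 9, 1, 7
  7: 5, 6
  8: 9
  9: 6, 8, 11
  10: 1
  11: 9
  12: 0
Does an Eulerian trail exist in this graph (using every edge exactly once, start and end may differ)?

Degrees: 0:1, 1:3, 2:1, 3:1, 4:2, 5:5, 6:4, 7:2, 8:1, 9:3, 10:1, 11:1, 12:1
Odd-degree vertices: 0, 1, 2, 3, 5, 8, 9, 10, 11, 12 (10 total).
An Eulerian trail requires 0 or 2 odd-degree vertices; here there are 10.

No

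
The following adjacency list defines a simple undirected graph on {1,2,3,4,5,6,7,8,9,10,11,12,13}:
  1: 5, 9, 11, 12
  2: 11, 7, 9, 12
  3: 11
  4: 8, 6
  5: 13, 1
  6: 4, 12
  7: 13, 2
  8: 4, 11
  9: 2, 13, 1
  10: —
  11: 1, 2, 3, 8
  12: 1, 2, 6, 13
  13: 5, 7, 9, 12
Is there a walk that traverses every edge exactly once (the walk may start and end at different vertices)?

Degrees: 1:4, 2:4, 3:1, 4:2, 5:2, 6:2, 7:2, 8:2, 9:3, 10:0, 11:4, 12:4, 13:4
Odd-degree vertices: 3, 9 (2 total).
With 2 odd-degree vertices and all edges in one connected piece, an Eulerian trail exists (from 3 to 9).

Yes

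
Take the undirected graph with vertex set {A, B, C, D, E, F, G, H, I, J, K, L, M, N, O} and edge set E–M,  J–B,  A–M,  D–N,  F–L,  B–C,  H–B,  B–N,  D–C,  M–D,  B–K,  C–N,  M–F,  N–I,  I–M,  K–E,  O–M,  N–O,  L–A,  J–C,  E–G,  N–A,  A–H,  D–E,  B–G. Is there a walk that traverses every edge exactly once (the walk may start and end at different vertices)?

Yes

Degrees: A:4, B:6, C:4, D:4, E:4, F:2, G:2, H:2, I:2, J:2, K:2, L:2, M:6, N:6, O:2
Odd-degree vertices: none (0 total).
The non-isolated vertices are connected and exactly 0 have odd degree, so an Eulerian trail exists.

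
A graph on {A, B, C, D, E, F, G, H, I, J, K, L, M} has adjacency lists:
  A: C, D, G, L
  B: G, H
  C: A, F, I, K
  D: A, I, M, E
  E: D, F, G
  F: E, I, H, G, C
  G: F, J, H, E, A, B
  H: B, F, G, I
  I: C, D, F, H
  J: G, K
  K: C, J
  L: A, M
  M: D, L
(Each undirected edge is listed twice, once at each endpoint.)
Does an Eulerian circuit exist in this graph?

No

Degrees: A:4, B:2, C:4, D:4, E:3, F:5, G:6, H:4, I:4, J:2, K:2, L:2, M:2
Vertices with odd degree: E, F. An Eulerian circuit requires all degrees even.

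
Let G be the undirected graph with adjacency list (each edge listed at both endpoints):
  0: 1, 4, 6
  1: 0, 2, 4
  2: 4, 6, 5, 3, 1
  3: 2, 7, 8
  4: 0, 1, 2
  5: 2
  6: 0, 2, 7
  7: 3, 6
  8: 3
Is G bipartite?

No

1-4-2-1 is an odd cycle (length 3), and a bipartite graph can contain only even cycles.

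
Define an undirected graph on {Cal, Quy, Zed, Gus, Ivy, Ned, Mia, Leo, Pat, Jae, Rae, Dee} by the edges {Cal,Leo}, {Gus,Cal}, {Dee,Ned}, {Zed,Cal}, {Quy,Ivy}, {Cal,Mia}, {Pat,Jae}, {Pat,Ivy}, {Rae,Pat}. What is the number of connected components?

3

Component: {Ned, Dee}
Component: {Cal, Zed, Gus, Mia, Leo}
Component: {Quy, Ivy, Pat, Jae, Rae}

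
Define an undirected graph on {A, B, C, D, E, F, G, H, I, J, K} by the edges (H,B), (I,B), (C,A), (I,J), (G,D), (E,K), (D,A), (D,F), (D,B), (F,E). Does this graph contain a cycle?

|V| = 11, |E| = 10, number of components = 1.
A forest on 11 vertices with 1 component has exactly 10 edges, which matches — so no cycle.

No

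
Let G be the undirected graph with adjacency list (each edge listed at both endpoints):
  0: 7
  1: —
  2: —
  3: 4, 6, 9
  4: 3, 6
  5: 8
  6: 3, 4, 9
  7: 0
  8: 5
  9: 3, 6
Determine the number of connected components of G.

Component: {1}
Component: {2}
Component: {0, 7}
Component: {5, 8}
Component: {3, 4, 6, 9}

5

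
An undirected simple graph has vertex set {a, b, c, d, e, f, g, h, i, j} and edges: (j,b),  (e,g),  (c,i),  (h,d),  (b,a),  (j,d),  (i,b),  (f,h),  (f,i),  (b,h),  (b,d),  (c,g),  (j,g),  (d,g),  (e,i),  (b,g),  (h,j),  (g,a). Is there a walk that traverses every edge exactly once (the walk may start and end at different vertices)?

Yes

Degrees: a:2, b:6, c:2, d:4, e:2, f:2, g:6, h:4, i:4, j:4
Odd-degree vertices: none (0 total).
With 0 odd-degree vertices and all edges in one connected piece, an Eulerian trail exists.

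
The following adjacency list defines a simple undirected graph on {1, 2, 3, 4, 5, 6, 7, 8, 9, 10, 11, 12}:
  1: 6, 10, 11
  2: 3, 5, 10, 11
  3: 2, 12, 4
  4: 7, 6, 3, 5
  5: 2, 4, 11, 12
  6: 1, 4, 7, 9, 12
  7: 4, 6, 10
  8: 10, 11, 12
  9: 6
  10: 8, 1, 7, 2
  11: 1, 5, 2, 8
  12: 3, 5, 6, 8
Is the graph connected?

Yes

A breadth-first search from 1 visits 1, 6, 10, 11, 9, 12, 4, 7, 8, 2, 5, 3 — all 12 vertices — so the graph is connected.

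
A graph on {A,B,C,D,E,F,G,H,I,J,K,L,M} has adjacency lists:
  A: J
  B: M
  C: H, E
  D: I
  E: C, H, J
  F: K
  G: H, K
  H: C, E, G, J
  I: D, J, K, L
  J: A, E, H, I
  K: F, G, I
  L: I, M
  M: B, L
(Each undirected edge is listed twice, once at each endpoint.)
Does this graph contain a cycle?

Yes

|V| = 13, |E| = 15, number of components = 1.
Since 15 > 13 - 1, a cycle must exist; for instance J-I-K-G-H-E-J.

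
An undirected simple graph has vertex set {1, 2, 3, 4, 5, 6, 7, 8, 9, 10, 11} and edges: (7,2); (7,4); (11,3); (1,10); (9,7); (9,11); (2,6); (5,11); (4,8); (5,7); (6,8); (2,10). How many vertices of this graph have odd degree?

Degrees: 1:1, 2:3, 3:1, 4:2, 5:2, 6:2, 7:4, 8:2, 9:2, 10:2, 11:3
Odd-degree vertices: 1, 2, 3, 11.

4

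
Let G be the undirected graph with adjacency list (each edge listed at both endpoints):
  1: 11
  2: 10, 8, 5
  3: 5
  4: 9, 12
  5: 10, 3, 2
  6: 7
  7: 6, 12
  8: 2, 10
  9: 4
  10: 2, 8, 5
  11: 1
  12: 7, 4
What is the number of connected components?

Component: {1, 11}
Component: {2, 3, 5, 8, 10}
Component: {4, 6, 7, 9, 12}

3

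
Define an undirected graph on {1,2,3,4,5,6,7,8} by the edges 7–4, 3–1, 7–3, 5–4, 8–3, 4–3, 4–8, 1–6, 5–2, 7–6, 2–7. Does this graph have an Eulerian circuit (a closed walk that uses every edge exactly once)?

Yes

Degrees: 1:2, 2:2, 3:4, 4:4, 5:2, 6:2, 7:4, 8:2
All degrees are even and the non-isolated vertices are connected — an Eulerian circuit exists.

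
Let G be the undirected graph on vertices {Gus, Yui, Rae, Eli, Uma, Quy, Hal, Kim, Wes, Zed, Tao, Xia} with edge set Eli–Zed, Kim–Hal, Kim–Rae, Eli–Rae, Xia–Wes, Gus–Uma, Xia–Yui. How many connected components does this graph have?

Component: {Quy}
Component: {Tao}
Component: {Gus, Uma}
Component: {Yui, Wes, Xia}
Component: {Rae, Eli, Hal, Kim, Zed}

5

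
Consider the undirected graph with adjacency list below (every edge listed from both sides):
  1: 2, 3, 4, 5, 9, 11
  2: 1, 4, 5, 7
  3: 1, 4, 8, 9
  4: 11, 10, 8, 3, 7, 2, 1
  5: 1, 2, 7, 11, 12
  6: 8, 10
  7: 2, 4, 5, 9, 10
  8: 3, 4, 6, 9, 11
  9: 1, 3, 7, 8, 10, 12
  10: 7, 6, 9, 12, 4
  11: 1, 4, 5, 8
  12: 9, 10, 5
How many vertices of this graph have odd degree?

6

Degrees: 1:6, 2:4, 3:4, 4:7, 5:5, 6:2, 7:5, 8:5, 9:6, 10:5, 11:4, 12:3
Odd-degree vertices: 4, 5, 7, 8, 10, 12.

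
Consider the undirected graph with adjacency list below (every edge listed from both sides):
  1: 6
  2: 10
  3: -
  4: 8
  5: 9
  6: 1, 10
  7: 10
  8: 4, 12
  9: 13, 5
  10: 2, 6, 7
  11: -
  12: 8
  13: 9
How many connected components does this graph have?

5

Component: {3}
Component: {11}
Component: {4, 8, 12}
Component: {5, 9, 13}
Component: {1, 2, 6, 7, 10}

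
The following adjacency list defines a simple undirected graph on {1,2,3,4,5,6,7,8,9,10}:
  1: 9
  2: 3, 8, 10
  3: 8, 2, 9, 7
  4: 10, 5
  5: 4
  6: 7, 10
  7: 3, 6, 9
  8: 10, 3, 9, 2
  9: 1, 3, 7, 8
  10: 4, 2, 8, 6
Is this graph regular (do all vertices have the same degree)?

Degrees: 1:1, 2:3, 3:4, 4:2, 5:1, 6:2, 7:3, 8:4, 9:4, 10:4
Degrees are not all equal (e.g. deg(1)=1 but deg(3)=4); not regular.

No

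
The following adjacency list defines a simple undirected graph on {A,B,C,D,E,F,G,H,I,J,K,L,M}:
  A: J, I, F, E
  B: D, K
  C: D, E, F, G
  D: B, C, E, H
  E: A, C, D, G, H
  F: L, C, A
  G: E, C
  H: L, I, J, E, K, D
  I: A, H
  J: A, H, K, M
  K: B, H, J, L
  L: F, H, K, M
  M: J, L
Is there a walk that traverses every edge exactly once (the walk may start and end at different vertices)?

Yes

Degrees: A:4, B:2, C:4, D:4, E:5, F:3, G:2, H:6, I:2, J:4, K:4, L:4, M:2
Odd-degree vertices: E, F (2 total).
With 2 odd-degree vertices and all edges in one connected piece, an Eulerian trail exists (from E to F).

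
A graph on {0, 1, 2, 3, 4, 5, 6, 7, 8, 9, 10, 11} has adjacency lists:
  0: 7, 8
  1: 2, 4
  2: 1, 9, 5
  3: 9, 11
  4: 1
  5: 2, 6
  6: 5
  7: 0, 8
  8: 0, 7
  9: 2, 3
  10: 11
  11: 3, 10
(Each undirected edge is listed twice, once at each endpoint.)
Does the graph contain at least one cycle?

The graph has 12 vertices, 11 edges, and 2 connected components.
Since 11 > 12 - 2, a cycle must exist; for instance 0-7-8-0.

Yes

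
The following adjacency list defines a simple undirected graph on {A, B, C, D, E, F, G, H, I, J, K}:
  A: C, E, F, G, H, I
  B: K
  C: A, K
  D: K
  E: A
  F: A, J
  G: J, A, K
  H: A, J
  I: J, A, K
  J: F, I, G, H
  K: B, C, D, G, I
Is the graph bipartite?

Yes

Color {B, C, D, E, F, G, H, I} black and {A, J, K} white. No edge joins two same-colored vertices, so the graph is bipartite.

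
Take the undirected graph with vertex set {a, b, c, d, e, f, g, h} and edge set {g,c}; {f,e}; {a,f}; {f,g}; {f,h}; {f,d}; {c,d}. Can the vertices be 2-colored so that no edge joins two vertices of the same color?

Yes

Partition the vertices as {b, c, f} vs {a, d, e, g, h}. Each listed edge has one endpoint in each part, so the graph is bipartite.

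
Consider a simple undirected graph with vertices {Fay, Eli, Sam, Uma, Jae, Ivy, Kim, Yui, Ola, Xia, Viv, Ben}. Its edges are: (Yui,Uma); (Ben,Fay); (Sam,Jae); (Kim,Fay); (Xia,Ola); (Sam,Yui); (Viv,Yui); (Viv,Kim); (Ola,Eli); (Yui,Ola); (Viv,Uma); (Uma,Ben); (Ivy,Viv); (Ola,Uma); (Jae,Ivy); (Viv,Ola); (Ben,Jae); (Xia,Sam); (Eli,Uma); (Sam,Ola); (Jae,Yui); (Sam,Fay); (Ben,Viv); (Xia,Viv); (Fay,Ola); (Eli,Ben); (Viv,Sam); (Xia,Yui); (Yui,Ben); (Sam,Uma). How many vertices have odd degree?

4

Degrees: Fay:4, Eli:3, Sam:7, Uma:6, Jae:4, Ivy:2, Kim:2, Yui:7, Ola:7, Xia:4, Viv:8, Ben:6
Odd-degree vertices: Eli, Sam, Yui, Ola.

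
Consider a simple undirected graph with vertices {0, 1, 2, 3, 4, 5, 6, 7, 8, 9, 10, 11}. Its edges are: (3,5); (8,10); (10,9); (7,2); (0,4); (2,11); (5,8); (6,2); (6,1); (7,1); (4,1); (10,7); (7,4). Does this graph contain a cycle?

Yes

|V| = 12, |E| = 13, number of components = 1.
One cycle is 7-2-6-1-7.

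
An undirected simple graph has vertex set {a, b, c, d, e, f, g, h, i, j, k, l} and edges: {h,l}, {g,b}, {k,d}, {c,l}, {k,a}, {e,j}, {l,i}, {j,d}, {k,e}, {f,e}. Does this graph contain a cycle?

Yes

|V| = 12, |E| = 10, number of components = 3.
Since 10 > 12 - 3, a cycle must exist; for instance k-e-j-d-k.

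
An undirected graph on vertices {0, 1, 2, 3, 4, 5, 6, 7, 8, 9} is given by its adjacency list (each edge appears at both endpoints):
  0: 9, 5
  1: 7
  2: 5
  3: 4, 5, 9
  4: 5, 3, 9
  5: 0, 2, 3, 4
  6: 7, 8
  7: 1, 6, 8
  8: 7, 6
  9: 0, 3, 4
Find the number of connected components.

2

Component: {1, 6, 7, 8}
Component: {0, 2, 3, 4, 5, 9}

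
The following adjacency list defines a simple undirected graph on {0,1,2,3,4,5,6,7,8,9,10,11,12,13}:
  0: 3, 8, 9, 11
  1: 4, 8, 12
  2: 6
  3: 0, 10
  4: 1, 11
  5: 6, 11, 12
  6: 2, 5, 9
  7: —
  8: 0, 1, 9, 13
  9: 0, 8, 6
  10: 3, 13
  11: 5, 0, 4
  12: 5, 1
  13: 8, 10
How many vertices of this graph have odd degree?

Degrees: 0:4, 1:3, 2:1, 3:2, 4:2, 5:3, 6:3, 7:0, 8:4, 9:3, 10:2, 11:3, 12:2, 13:2
Odd-degree vertices: 1, 2, 5, 6, 9, 11.

6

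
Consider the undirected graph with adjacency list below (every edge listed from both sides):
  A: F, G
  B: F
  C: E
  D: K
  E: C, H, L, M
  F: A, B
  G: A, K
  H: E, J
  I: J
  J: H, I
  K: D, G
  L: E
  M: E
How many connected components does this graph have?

2

Component: {A, B, D, F, G, K}
Component: {C, E, H, I, J, L, M}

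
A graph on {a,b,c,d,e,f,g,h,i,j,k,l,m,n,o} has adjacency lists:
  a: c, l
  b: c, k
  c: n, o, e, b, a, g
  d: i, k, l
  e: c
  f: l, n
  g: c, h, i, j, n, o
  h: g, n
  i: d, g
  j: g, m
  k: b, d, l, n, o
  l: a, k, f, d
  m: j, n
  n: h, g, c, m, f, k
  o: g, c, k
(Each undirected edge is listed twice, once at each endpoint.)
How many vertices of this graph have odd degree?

Degrees: a:2, b:2, c:6, d:3, e:1, f:2, g:6, h:2, i:2, j:2, k:5, l:4, m:2, n:6, o:3
Odd-degree vertices: d, e, k, o.

4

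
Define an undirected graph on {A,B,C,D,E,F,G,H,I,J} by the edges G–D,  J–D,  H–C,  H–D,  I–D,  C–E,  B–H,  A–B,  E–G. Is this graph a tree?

No

|V| = 10, |E| = 9.
It splits into 2 components, so it cannot be a tree.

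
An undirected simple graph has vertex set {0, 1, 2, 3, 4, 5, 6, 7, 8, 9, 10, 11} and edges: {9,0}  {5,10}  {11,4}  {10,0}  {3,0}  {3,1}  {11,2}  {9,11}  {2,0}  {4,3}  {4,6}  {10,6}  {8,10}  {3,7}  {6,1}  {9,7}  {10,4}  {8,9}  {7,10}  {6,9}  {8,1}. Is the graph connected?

Starting from 0 and exploring outward reaches every vertex (0, 10, 3, 9, 2, 6, 8, 5, 4, 7, 1, 11); the graph is connected.

Yes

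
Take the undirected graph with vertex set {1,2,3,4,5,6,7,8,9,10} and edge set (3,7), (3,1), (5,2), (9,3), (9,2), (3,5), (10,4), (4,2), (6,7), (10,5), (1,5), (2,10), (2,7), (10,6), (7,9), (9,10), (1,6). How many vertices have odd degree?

Degrees: 1:3, 2:5, 3:4, 4:2, 5:4, 6:3, 7:4, 8:0, 9:4, 10:5
Odd-degree vertices: 1, 2, 6, 10.

4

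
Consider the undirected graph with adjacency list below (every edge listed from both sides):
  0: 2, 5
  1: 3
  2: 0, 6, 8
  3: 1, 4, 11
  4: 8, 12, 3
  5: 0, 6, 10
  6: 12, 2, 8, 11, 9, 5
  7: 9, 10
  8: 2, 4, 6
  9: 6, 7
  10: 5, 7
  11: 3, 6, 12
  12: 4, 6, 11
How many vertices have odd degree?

Degrees: 0:2, 1:1, 2:3, 3:3, 4:3, 5:3, 6:6, 7:2, 8:3, 9:2, 10:2, 11:3, 12:3
Odd-degree vertices: 1, 2, 3, 4, 5, 8, 11, 12.

8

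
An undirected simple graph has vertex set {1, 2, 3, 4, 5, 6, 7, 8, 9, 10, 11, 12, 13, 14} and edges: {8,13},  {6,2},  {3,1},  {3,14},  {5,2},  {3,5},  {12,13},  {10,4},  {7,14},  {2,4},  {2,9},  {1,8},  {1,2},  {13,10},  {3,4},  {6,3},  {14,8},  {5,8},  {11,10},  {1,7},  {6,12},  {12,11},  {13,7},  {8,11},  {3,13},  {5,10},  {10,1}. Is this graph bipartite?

A valid 2-coloring puts {2, 3, 7, 8, 10, 12} on one side and {1, 4, 5, 6, 9, 11, 13, 14} on the other; every edge crosses between the two sides.

Yes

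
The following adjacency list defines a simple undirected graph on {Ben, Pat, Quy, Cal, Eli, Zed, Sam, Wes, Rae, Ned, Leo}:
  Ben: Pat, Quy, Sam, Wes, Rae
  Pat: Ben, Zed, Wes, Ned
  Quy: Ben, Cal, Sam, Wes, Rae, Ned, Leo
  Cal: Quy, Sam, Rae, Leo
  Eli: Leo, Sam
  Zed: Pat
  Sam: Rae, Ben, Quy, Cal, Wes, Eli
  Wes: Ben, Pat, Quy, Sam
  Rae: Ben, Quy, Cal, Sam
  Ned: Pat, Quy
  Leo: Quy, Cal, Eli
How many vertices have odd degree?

4

Degrees: Ben:5, Pat:4, Quy:7, Cal:4, Eli:2, Zed:1, Sam:6, Wes:4, Rae:4, Ned:2, Leo:3
Odd-degree vertices: Ben, Quy, Zed, Leo.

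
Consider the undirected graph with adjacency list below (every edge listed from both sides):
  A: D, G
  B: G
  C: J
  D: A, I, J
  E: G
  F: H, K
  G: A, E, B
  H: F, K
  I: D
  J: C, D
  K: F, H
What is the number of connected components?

Component: {F, H, K}
Component: {A, B, C, D, E, G, I, J}

2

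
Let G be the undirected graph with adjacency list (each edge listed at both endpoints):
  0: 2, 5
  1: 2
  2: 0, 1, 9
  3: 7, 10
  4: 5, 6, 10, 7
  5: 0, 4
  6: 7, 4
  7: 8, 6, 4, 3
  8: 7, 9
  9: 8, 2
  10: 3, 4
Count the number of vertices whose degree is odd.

Degrees: 0:2, 1:1, 2:3, 3:2, 4:4, 5:2, 6:2, 7:4, 8:2, 9:2, 10:2
Odd-degree vertices: 1, 2.

2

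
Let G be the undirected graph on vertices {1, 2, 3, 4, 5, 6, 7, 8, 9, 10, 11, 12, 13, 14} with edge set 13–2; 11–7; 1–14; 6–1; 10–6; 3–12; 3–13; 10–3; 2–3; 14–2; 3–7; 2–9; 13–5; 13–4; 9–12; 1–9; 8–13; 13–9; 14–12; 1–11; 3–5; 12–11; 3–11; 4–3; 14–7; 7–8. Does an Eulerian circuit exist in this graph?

Yes

Degrees: 1:4, 2:4, 3:8, 4:2, 5:2, 6:2, 7:4, 8:2, 9:4, 10:2, 11:4, 12:4, 13:6, 14:4
Every vertex has even degree and the edges form a single connected piece, so an Eulerian circuit exists.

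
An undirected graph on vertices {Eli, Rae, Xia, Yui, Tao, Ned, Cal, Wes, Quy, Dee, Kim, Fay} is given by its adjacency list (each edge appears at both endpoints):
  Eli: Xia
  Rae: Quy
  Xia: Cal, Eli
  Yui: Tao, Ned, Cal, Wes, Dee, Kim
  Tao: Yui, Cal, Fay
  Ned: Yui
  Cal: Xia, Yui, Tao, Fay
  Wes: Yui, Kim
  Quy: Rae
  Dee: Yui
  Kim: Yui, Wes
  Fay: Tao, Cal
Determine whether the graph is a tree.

|V| = 12, |E| = 13.
It splits into 2 components, so it cannot be a tree.

No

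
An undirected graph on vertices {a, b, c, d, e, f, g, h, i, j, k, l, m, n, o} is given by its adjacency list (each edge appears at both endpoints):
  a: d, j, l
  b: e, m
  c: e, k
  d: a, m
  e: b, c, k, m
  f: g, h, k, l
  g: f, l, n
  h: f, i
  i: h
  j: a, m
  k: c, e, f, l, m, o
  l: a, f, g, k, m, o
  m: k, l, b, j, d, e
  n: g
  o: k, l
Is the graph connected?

A breadth-first search from a visits a, l, d, j, k, o, g, f, m, c, e, n, h, b, i — all 15 vertices — so the graph is connected.

Yes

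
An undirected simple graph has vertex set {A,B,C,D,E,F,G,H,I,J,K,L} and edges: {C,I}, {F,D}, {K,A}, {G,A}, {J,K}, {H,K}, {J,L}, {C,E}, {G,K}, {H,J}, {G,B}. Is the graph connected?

No

Component: {D, F}
Component: {C, E, I}
Component: {A, B, G, H, J, K, L}
No edge joins these 3 groups, so the graph is disconnected.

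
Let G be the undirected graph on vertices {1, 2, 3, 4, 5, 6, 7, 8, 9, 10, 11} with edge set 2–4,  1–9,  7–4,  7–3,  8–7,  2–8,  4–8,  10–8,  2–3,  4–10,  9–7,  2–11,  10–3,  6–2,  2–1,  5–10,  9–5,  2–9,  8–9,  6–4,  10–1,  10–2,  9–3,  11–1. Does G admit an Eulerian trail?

Degrees: 1:4, 2:8, 3:4, 4:5, 5:2, 6:2, 7:4, 8:5, 9:6, 10:6, 11:2
Odd-degree vertices: 4, 8 (2 total).
With 2 odd-degree vertices and all edges in one connected piece, an Eulerian trail exists (from 4 to 8).

Yes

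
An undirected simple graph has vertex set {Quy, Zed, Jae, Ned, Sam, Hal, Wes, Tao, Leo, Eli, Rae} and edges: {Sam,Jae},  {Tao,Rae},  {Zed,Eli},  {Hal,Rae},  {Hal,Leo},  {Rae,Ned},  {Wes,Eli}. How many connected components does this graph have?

4

Component: {Quy}
Component: {Jae, Sam}
Component: {Zed, Wes, Eli}
Component: {Ned, Hal, Tao, Leo, Rae}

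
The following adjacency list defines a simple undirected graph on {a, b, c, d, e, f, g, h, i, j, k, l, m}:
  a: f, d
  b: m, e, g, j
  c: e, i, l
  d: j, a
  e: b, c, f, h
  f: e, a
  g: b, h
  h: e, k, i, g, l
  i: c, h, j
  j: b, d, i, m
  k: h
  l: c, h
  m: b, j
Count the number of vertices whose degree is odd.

Degrees: a:2, b:4, c:3, d:2, e:4, f:2, g:2, h:5, i:3, j:4, k:1, l:2, m:2
Odd-degree vertices: c, h, i, k.

4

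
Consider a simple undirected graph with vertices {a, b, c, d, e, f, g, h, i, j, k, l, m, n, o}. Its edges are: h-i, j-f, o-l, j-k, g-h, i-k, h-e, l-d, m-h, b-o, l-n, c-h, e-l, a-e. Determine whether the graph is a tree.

The graph has 15 vertices and 14 edges.
Connected and |E| = |V| - 1, which characterizes a tree.

Yes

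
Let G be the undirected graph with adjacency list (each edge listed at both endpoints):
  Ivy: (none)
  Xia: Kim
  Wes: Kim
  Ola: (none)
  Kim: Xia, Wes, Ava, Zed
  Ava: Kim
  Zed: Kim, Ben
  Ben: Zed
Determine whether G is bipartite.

Partition the vertices as {Ivy, Ola, Kim, Ben} vs {Xia, Wes, Ava, Zed}. Each listed edge has one endpoint in each part, so the graph is bipartite.

Yes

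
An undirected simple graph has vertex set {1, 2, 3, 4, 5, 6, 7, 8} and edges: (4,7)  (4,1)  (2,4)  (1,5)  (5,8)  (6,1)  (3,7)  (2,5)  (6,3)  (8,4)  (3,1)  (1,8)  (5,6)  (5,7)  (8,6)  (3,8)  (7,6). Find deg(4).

4

Neighbors of 4: 1, 2, 7, 8.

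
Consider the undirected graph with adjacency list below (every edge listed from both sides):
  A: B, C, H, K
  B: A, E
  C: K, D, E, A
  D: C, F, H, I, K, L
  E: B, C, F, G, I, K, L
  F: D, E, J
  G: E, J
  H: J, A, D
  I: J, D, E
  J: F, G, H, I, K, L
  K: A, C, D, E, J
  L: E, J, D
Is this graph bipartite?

No

E-C-K-E is an odd cycle (length 3), and a bipartite graph can contain only even cycles.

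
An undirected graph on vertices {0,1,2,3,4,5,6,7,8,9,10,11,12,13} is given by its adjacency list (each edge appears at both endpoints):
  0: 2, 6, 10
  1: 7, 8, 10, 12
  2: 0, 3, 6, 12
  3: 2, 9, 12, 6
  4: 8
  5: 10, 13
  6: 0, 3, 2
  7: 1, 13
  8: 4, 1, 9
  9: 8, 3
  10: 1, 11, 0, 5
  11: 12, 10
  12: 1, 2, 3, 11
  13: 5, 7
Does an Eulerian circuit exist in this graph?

Degrees: 0:3, 1:4, 2:4, 3:4, 4:1, 5:2, 6:3, 7:2, 8:3, 9:2, 10:4, 11:2, 12:4, 13:2
0, 4, 6, 8 have odd degree; an Eulerian circuit needs every degree to be even, so none exists.

No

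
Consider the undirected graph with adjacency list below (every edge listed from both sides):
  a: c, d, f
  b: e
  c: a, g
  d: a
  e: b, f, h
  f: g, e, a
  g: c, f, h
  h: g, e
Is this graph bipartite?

Color {b, c, d, f, h} black and {a, e, g} white. No edge joins two same-colored vertices, so the graph is bipartite.

Yes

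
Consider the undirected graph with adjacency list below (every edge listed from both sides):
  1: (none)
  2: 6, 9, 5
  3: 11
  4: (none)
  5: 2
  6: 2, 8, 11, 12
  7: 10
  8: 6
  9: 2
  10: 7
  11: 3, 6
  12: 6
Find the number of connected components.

Component: {1}
Component: {4}
Component: {7, 10}
Component: {2, 3, 5, 6, 8, 9, 11, 12}

4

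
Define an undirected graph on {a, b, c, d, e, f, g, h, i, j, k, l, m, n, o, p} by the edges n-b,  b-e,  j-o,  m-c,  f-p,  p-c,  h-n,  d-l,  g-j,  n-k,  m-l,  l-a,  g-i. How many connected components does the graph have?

3

Component: {g, i, j, o}
Component: {b, e, h, k, n}
Component: {a, c, d, f, l, m, p}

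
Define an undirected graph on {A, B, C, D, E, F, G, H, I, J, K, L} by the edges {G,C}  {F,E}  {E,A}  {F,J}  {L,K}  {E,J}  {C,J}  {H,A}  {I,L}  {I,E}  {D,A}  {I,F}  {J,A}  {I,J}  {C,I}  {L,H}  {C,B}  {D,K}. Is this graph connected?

Starting from A and exploring outward reaches every vertex (A, E, D, H, J, I, F, K, L, C, B, G); the graph is connected.

Yes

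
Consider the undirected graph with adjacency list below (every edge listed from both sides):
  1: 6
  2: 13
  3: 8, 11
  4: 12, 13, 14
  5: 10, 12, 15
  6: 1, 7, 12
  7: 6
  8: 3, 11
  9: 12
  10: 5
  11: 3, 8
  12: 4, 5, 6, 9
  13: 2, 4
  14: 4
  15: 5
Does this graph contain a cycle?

Yes

|V| = 15, |E| = 14, number of components = 2.
One cycle is 3-8-11-3.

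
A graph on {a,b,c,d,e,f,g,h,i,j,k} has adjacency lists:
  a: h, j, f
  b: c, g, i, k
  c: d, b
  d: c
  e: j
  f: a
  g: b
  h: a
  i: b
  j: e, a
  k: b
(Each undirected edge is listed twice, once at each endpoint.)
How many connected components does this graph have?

Component: {a, e, f, h, j}
Component: {b, c, d, g, i, k}

2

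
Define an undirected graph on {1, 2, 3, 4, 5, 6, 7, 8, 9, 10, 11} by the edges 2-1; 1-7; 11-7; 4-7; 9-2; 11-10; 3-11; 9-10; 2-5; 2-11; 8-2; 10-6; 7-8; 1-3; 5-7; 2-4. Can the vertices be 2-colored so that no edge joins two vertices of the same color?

A valid 2-coloring puts {2, 3, 7, 10} on one side and {1, 4, 5, 6, 8, 9, 11} on the other; every edge crosses between the two sides.

Yes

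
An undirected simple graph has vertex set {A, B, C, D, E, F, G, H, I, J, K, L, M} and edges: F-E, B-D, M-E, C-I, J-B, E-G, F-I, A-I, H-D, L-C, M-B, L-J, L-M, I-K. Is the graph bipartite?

A valid 2-coloring puts {B, E, H, I, L} on one side and {A, C, D, F, G, J, K, M} on the other; every edge crosses between the two sides.

Yes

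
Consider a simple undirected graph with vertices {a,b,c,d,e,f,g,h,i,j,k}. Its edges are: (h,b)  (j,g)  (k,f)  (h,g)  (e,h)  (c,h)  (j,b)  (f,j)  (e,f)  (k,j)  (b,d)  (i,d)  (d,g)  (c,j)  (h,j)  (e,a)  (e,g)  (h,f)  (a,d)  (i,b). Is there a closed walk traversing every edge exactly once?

Degrees: a:2, b:4, c:2, d:4, e:4, f:4, g:4, h:6, i:2, j:6, k:2
All degrees are even and the non-isolated vertices are connected — an Eulerian circuit exists.

Yes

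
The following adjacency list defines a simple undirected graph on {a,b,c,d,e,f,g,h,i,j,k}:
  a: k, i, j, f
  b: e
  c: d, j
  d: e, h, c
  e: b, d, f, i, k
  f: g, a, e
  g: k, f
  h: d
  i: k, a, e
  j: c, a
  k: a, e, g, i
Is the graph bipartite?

The cycle e-i-k-e has length 3, which is odd, so the graph is not bipartite.

No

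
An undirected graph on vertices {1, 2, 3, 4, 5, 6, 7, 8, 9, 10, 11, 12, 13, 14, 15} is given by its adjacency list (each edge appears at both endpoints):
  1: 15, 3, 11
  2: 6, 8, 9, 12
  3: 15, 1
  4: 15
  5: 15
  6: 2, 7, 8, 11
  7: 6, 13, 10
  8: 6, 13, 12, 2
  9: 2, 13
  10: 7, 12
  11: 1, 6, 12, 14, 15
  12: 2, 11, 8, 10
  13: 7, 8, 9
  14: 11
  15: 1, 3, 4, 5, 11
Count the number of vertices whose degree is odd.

Degrees: 1:3, 2:4, 3:2, 4:1, 5:1, 6:4, 7:3, 8:4, 9:2, 10:2, 11:5, 12:4, 13:3, 14:1, 15:5
Odd-degree vertices: 1, 4, 5, 7, 11, 13, 14, 15.

8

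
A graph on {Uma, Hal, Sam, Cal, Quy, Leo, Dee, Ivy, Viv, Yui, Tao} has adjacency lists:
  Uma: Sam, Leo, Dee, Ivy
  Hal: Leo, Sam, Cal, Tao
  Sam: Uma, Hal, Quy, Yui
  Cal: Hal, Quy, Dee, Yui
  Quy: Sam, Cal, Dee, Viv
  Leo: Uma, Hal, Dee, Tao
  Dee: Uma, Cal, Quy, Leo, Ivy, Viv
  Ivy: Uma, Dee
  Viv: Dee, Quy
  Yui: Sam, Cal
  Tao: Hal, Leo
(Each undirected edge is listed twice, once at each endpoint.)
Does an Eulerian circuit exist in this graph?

Degrees: Uma:4, Hal:4, Sam:4, Cal:4, Quy:4, Leo:4, Dee:6, Ivy:2, Viv:2, Yui:2, Tao:2
All degrees are even and the non-isolated vertices are connected — an Eulerian circuit exists.

Yes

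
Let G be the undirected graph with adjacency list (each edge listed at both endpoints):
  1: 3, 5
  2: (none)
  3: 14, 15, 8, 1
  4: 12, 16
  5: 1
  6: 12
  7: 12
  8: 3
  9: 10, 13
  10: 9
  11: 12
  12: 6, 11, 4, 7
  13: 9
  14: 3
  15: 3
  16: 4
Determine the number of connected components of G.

4

Component: {2}
Component: {9, 10, 13}
Component: {1, 3, 5, 8, 14, 15}
Component: {4, 6, 7, 11, 12, 16}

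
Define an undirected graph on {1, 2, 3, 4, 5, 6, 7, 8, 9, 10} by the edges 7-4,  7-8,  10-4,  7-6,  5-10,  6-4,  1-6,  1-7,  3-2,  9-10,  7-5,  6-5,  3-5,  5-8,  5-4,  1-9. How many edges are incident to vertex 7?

Neighbors of 7: 1, 4, 5, 6, 8.

5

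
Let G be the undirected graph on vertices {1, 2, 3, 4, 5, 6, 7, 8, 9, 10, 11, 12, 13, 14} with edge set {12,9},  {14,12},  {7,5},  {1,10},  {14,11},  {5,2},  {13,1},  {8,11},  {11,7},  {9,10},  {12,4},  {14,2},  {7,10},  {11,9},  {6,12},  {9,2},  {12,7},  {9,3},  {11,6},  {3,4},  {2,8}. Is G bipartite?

No

2-5-7-11-14-2 is an odd cycle (length 5), and a bipartite graph can contain only even cycles.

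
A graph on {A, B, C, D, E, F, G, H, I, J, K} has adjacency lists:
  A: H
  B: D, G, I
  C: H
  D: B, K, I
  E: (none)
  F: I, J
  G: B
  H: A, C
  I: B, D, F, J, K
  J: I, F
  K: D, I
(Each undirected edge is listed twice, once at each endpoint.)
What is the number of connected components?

Component: {E}
Component: {A, C, H}
Component: {B, D, F, G, I, J, K}

3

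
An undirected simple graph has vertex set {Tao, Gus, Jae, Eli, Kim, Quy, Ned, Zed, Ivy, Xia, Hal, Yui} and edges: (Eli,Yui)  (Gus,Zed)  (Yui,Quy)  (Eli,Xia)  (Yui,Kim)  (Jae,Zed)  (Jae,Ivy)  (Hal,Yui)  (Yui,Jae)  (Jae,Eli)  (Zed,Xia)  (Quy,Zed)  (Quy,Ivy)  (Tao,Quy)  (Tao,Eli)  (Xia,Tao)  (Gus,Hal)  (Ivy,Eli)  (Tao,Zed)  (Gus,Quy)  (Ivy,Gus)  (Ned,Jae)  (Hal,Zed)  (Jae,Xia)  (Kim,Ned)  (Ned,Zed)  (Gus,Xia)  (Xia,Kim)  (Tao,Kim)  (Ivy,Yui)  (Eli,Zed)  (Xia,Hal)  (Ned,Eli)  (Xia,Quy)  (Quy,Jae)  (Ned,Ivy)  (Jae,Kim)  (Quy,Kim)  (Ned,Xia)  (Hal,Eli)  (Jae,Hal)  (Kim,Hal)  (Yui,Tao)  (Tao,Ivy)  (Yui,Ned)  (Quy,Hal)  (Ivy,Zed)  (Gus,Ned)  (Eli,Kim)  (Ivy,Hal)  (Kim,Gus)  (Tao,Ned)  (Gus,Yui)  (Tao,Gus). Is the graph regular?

Yes

Degrees: Tao:9, Gus:9, Jae:9, Eli:9, Kim:9, Quy:9, Ned:9, Zed:9, Ivy:9, Xia:9, Hal:9, Yui:9
Every vertex has degree 9, so the graph is 9-regular.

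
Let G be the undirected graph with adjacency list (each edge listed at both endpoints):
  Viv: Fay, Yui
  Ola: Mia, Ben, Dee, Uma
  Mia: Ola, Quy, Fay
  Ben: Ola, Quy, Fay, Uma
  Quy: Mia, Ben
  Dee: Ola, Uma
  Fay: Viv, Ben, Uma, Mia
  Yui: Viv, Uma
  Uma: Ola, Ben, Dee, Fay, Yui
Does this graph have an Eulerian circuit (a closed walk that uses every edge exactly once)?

No

Degrees: Viv:2, Ola:4, Mia:3, Ben:4, Quy:2, Dee:2, Fay:4, Yui:2, Uma:5
Vertices with odd degree: Mia, Uma. An Eulerian circuit requires all degrees even.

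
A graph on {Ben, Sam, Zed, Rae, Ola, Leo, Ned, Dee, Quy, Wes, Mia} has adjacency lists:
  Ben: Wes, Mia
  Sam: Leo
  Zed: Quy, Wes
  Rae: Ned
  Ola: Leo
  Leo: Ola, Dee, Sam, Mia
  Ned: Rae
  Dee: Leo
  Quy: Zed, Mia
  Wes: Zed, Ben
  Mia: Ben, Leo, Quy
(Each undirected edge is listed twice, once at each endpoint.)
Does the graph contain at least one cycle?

Yes

|V| = 11, |E| = 10, number of components = 2.
One cycle is Ben-Mia-Quy-Zed-Wes-Ben.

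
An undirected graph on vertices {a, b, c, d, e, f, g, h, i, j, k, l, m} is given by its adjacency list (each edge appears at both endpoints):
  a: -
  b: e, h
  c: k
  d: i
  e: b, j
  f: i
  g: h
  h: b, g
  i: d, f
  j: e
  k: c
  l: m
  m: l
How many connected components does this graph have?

Component: {a}
Component: {c, k}
Component: {l, m}
Component: {d, f, i}
Component: {b, e, g, h, j}

5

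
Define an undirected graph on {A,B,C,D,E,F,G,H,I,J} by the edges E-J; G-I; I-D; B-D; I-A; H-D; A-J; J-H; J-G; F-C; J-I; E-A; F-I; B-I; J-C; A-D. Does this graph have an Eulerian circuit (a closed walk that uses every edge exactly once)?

Yes

Degrees: A:4, B:2, C:2, D:4, E:2, F:2, G:2, H:2, I:6, J:6
Every vertex has even degree and the edges form a single connected piece, so an Eulerian circuit exists.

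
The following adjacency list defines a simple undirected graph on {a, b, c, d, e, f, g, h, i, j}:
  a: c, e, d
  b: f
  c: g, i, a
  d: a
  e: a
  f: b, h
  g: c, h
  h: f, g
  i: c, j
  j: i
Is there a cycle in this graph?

No

The graph has 10 vertices, 9 edges, and 1 connected component.
A forest on 10 vertices with 1 component has exactly 9 edges, which matches — so no cycle.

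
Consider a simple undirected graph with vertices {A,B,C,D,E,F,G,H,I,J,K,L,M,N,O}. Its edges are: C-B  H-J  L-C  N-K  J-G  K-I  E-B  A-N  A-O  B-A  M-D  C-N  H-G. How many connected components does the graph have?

Component: {F}
Component: {D, M}
Component: {G, H, J}
Component: {A, B, C, E, I, K, L, N, O}

4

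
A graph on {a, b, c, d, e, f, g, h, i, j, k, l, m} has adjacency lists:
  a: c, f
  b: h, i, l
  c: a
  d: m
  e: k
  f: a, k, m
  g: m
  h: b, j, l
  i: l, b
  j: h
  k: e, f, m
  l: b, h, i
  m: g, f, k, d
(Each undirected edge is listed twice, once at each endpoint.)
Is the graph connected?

No

Component: {b, h, i, j, l}
Component: {a, c, d, e, f, g, k, m}
No edge joins these 2 groups, so the graph is disconnected.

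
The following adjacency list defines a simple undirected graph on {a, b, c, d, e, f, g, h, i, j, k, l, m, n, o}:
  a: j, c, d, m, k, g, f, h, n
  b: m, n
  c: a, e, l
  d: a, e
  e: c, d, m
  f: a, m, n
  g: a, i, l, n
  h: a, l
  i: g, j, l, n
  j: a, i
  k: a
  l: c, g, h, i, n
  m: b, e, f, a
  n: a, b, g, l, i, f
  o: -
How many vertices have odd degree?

Degrees: a:9, b:2, c:3, d:2, e:3, f:3, g:4, h:2, i:4, j:2, k:1, l:5, m:4, n:6, o:0
Odd-degree vertices: a, c, e, f, k, l.

6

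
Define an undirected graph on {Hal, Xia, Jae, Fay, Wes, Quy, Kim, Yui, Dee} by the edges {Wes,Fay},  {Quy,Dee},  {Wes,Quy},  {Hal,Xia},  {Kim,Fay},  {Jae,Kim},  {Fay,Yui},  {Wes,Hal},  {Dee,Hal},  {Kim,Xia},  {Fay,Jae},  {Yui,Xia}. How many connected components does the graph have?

Component: {Hal, Xia, Jae, Fay, Wes, Quy, Kim, Yui, Dee}

1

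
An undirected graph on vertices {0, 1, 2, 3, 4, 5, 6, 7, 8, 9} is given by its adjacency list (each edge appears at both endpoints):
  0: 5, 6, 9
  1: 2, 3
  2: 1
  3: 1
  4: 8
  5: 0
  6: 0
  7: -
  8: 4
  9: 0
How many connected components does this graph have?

Component: {7}
Component: {4, 8}
Component: {1, 2, 3}
Component: {0, 5, 6, 9}

4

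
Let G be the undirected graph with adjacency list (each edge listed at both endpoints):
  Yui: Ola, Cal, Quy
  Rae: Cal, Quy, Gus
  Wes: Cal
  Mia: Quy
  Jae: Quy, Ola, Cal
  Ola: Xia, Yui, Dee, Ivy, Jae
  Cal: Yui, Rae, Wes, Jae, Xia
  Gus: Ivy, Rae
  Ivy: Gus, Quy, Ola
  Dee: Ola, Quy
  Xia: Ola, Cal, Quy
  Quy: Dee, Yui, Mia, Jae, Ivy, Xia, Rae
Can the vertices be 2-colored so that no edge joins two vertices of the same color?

Partition the vertices as {Ola, Cal, Gus, Quy} vs {Yui, Rae, Wes, Mia, Jae, Ivy, Dee, Xia}. Each listed edge has one endpoint in each part, so the graph is bipartite.

Yes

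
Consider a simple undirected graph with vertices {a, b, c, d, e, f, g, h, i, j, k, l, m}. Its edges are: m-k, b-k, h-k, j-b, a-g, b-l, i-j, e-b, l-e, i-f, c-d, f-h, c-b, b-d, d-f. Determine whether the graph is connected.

No

Component: {a, g}
Component: {b, c, d, e, f, h, i, j, k, l, m}
There are 2 separate components, so the graph is not connected.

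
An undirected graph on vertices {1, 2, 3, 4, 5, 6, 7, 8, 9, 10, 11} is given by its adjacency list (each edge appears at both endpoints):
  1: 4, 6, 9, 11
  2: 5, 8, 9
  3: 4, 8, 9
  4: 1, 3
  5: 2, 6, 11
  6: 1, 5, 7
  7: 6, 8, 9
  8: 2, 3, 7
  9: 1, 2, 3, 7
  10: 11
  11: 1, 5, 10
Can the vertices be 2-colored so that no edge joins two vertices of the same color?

No

The cycle 6-7-8-2-5-6 has length 5, which is odd, so the graph is not bipartite.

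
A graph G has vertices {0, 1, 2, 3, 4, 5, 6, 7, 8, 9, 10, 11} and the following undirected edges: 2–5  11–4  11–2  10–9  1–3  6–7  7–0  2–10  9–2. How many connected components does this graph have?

Component: {8}
Component: {1, 3}
Component: {0, 6, 7}
Component: {2, 4, 5, 9, 10, 11}

4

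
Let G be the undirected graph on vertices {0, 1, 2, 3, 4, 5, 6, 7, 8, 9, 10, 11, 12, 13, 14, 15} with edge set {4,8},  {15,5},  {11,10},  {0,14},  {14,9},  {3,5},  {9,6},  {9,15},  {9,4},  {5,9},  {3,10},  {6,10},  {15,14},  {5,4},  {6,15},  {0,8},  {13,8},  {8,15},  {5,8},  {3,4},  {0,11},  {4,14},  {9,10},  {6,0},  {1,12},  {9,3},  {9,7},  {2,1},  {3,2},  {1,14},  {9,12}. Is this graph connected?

Starting from 0 and exploring outward reaches every vertex (0, 8, 14, 6, 11, 5, 13, 4, 15, 1, 9, 10, 3, 2, 12, 7); the graph is connected.

Yes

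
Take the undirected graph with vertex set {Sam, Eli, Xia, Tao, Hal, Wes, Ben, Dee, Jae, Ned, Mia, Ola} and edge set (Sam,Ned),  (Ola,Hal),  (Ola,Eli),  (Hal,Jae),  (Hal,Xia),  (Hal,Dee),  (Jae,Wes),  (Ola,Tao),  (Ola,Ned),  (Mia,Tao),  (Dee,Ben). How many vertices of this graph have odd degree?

Degrees: Sam:1, Eli:1, Xia:1, Tao:2, Hal:4, Wes:1, Ben:1, Dee:2, Jae:2, Ned:2, Mia:1, Ola:4
Odd-degree vertices: Sam, Eli, Xia, Wes, Ben, Mia.

6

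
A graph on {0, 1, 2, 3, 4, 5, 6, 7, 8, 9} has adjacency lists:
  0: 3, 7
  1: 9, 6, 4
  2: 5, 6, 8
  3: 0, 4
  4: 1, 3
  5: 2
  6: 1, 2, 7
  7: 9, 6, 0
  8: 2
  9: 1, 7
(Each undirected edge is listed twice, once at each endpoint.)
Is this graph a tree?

No

|V| = 10, |E| = 11.
A tree on 10 vertices has exactly 9 edges; this graph has 11, so it contains a cycle and is not a tree.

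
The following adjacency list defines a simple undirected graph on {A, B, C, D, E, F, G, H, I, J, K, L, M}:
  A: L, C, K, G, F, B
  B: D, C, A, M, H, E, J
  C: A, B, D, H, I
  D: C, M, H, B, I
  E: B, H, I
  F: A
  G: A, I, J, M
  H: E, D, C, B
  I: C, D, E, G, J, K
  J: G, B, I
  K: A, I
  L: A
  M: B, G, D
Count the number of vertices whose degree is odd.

Degrees: A:6, B:7, C:5, D:5, E:3, F:1, G:4, H:4, I:6, J:3, K:2, L:1, M:3
Odd-degree vertices: B, C, D, E, F, J, L, M.

8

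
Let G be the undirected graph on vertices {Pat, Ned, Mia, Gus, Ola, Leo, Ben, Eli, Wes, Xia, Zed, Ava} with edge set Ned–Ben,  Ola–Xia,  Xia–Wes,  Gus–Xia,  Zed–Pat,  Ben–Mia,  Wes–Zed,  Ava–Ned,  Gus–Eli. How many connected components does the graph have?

3

Component: {Leo}
Component: {Ned, Mia, Ben, Ava}
Component: {Pat, Gus, Ola, Eli, Wes, Xia, Zed}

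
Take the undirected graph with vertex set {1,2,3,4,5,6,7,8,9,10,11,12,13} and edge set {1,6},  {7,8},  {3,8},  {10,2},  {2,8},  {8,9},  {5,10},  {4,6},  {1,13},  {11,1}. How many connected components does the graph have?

3

Component: {12}
Component: {1, 4, 6, 11, 13}
Component: {2, 3, 5, 7, 8, 9, 10}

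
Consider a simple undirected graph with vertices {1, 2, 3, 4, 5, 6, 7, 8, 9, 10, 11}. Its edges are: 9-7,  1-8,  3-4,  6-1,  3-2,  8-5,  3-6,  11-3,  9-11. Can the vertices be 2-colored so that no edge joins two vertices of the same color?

Yes

Partition the vertices as {2, 4, 6, 7, 8, 10, 11} vs {1, 3, 5, 9}. Each listed edge has one endpoint in each part, so the graph is bipartite.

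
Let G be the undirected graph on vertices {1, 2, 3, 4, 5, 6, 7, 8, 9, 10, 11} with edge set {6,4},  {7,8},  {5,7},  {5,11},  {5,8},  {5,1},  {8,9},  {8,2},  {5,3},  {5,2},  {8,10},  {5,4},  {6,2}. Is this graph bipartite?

No

The cycle 2-8-5-2 has length 3, which is odd, so the graph is not bipartite.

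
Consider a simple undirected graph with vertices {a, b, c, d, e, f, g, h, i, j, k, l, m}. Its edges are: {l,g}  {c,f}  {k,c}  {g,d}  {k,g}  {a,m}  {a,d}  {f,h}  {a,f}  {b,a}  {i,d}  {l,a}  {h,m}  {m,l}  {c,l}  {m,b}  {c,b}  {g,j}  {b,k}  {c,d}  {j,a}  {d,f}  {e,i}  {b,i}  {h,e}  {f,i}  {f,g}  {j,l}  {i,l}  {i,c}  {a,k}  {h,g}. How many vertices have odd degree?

Degrees: a:7, b:5, c:6, d:5, e:2, f:6, g:6, h:4, i:6, j:3, k:4, l:6, m:4
Odd-degree vertices: a, b, d, j.

4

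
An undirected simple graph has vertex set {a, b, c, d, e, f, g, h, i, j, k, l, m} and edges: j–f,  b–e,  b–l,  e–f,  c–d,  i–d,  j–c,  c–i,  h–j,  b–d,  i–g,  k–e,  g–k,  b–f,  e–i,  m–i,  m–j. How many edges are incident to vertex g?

2

Neighbors of g: i, k.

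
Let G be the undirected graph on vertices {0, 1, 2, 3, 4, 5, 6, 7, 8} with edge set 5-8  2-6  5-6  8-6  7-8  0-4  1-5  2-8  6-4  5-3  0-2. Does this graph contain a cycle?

|V| = 9, |E| = 11, number of components = 1.
Since 11 > 9 - 1, a cycle must exist; for instance 6-5-8-2-6.

Yes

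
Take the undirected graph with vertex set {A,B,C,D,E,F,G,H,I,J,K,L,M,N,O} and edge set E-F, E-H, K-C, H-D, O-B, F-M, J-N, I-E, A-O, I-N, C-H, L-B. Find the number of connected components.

Component: {G}
Component: {A, B, L, O}
Component: {C, D, E, F, H, I, J, K, M, N}

3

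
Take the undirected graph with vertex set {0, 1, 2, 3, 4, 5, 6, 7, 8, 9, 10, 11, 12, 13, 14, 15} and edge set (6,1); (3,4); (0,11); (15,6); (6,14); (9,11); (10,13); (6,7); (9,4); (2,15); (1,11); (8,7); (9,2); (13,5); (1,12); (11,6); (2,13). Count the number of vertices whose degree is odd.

12

Degrees: 0:1, 1:3, 2:3, 3:1, 4:2, 5:1, 6:5, 7:2, 8:1, 9:3, 10:1, 11:4, 12:1, 13:3, 14:1, 15:2
Odd-degree vertices: 0, 1, 2, 3, 5, 6, 8, 9, 10, 12, 13, 14.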